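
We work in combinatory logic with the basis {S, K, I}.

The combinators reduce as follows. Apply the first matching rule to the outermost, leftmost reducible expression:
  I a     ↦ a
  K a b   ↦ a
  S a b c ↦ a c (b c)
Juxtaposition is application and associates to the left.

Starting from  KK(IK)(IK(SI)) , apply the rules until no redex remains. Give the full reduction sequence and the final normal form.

  start: KK(IK)(IK(SI))
  step 1: K(IK(SI))
  step 2: K(K(SI))

Answer: normal form = K(K(SI))  (in 2 steps)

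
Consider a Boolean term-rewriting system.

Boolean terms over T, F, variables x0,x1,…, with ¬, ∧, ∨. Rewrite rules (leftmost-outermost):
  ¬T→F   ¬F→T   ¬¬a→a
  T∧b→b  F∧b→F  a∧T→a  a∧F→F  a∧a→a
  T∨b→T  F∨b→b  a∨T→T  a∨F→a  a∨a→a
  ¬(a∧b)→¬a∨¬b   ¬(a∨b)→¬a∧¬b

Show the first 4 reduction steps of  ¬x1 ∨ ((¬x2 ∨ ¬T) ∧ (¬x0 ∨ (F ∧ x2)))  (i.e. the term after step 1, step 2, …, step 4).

Answer: after 4 steps: ¬x1 ∨ (¬x2 ∧ ¬x0)

Reduction:
  start: ¬x1 ∨ ((¬x2 ∨ ¬T) ∧ (¬x0 ∨ (F ∧ x2)))
  step 1: ¬x1 ∨ ((¬x2 ∨ F) ∧ (¬x0 ∨ (F ∧ x2)))
  step 2: ¬x1 ∨ (¬x2 ∧ (¬x0 ∨ (F ∧ x2)))
  step 3: ¬x1 ∨ (¬x2 ∧ (¬x0 ∨ F))
  step 4: ¬x1 ∨ (¬x2 ∧ ¬x0)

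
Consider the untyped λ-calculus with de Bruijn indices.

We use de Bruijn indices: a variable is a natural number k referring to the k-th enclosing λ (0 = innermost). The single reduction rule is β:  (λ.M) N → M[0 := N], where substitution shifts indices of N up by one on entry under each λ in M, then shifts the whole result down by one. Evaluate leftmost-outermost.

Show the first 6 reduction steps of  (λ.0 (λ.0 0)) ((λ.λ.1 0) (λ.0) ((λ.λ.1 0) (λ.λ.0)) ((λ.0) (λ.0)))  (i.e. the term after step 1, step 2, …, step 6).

  start: (λ.0 (λ.0 0)) ((λ.λ.1 0) (λ.0) ((λ.λ.1 0) (λ.λ.0)) ((λ.0) (λ.0)))
  step 1: (λ.λ.1 0) (λ.0) ((λ.λ.1 0) (λ.λ.0)) ((λ.0) (λ.0)) (λ.0 0)
  step 2: (λ.(λ.0) 0) ((λ.λ.1 0) (λ.λ.0)) ((λ.0) (λ.0)) (λ.0 0)
  step 3: (λ.0) ((λ.λ.1 0) (λ.λ.0)) ((λ.0) (λ.0)) (λ.0 0)
  step 4: (λ.λ.1 0) (λ.λ.0) ((λ.0) (λ.0)) (λ.0 0)
  step 5: (λ.(λ.λ.0) 0) ((λ.0) (λ.0)) (λ.0 0)
  step 6: (λ.λ.0) ((λ.0) (λ.0)) (λ.0 0)

Answer: after 6 steps: (λ.λ.0) ((λ.0) (λ.0)) (λ.0 0)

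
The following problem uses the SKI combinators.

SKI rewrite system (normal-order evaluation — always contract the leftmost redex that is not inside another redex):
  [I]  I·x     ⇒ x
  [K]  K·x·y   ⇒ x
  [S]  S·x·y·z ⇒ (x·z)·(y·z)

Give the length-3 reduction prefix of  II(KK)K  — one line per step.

Answer: after 3 steps: K

Derivation:
  start: II(KK)K
  [1] I(KK)K
  [2] KKK
  [3] K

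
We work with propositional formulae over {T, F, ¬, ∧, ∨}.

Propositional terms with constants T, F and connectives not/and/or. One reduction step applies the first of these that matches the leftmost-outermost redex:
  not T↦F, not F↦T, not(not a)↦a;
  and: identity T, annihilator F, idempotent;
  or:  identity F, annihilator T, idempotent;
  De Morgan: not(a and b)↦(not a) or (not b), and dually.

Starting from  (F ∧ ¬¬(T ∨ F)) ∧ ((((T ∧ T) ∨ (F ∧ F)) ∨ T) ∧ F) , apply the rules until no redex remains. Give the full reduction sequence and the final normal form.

  start: (F ∧ ¬¬(T ∨ F)) ∧ ((((T ∧ T) ∨ (F ∧ F)) ∨ T) ∧ F)
  [1] F ∧ ((((T ∧ T) ∨ (F ∧ F)) ∨ T) ∧ F)
  [2] F

Answer: normal form = F  (in 2 steps)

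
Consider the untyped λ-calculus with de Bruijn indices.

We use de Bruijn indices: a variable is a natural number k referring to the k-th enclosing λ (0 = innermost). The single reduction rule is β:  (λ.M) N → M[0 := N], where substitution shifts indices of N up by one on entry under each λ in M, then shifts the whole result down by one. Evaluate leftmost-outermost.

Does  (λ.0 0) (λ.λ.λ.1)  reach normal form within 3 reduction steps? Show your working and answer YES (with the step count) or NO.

Answer: YES — reaches normal form λ.λ.1 in 2 ≤ 3 steps

Reduction:
  start: (λ.0 0) (λ.λ.λ.1)
  [1] (λ.λ.λ.1) (λ.λ.λ.1)
  [2] λ.λ.1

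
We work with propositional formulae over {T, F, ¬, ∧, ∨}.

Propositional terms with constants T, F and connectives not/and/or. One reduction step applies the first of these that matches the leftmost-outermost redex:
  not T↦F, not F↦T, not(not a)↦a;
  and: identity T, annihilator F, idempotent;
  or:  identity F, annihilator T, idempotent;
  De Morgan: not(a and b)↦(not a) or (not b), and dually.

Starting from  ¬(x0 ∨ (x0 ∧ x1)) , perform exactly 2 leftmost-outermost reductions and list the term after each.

  start: ¬(x0 ∨ (x0 ∧ x1))
  [1] ¬x0 ∧ ¬(x0 ∧ x1)
  [2] ¬x0 ∧ (¬x0 ∨ ¬x1)

Answer: after 2 steps: ¬x0 ∧ (¬x0 ∨ ¬x1)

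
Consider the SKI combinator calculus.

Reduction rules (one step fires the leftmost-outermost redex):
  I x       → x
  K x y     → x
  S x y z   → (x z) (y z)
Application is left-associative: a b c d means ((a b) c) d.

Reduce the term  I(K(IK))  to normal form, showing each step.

  start: I(K(IK))
  step 1: K(IK)
  step 2: KK

Answer: normal form = KK  (in 2 steps)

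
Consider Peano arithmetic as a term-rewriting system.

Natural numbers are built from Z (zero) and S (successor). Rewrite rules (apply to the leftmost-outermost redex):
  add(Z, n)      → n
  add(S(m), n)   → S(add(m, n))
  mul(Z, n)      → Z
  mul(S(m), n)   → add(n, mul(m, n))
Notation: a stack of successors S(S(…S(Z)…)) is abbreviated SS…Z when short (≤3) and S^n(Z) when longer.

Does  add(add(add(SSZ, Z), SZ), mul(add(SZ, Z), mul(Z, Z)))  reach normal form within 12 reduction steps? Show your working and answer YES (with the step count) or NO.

Answer: NO — after 12 steps the term is S(S(S(add(mul(Z, Z), mul(add(Z, Z), mul(Z, Z)))))), not yet normal

Reduction:
  start: add(add(add(SSZ, Z), SZ), mul(add(SZ, Z), mul(Z, Z)))
  →1  add(add(S(add(SZ, Z)), SZ), mul(add(SZ, Z), mul(Z, Z)))
  →2  add(S(add(add(SZ, Z), SZ)), mul(add(SZ, Z), mul(Z, Z)))
  →3  S(add(add(add(SZ, Z), SZ), mul(add(SZ, Z), mul(Z, Z))))
  →4  S(add(add(S(add(Z, Z)), SZ), mul(add(SZ, Z), mul(Z, Z))))
  →5  S(add(S(add(add(Z, Z), SZ)), mul(add(SZ, Z), mul(Z, Z))))
  →6  S(S(add(add(add(Z, Z), SZ), mul(add(SZ, Z), mul(Z, Z)))))
  →7  S(S(add(add(Z, SZ), mul(add(SZ, Z), mul(Z, Z)))))
  →8  S(S(add(SZ, mul(add(SZ, Z), mul(Z, Z)))))
  →9  S(S(S(add(Z, mul(add(SZ, Z), mul(Z, Z))))))
  →10  S(S(S(mul(add(SZ, Z), mul(Z, Z)))))
  →11  S(S(S(mul(S(add(Z, Z)), mul(Z, Z)))))
  →12  S(S(S(add(mul(Z, Z), mul(add(Z, Z), mul(Z, Z))))))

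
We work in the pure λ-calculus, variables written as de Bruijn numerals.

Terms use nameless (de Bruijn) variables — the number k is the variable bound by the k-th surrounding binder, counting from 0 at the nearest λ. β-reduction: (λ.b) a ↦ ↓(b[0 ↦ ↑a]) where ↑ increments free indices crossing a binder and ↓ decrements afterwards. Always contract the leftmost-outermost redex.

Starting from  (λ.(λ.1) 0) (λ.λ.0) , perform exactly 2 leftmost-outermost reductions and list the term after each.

  start: (λ.(λ.1) 0) (λ.λ.0)
  [1] (λ.λ.λ.0) (λ.λ.0)
  [2] λ.λ.0

Answer: after 2 steps: λ.λ.0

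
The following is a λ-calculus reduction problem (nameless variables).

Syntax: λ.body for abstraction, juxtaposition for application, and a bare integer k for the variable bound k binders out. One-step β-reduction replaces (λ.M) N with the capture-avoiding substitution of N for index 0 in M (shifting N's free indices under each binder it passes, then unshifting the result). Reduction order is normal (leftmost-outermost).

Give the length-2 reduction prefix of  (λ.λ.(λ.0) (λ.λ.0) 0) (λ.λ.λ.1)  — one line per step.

  start: (λ.λ.(λ.0) (λ.λ.0) 0) (λ.λ.λ.1)
  step 1: λ.(λ.0) (λ.λ.0) 0
  step 2: λ.(λ.λ.0) 0

Answer: after 2 steps: λ.(λ.λ.0) 0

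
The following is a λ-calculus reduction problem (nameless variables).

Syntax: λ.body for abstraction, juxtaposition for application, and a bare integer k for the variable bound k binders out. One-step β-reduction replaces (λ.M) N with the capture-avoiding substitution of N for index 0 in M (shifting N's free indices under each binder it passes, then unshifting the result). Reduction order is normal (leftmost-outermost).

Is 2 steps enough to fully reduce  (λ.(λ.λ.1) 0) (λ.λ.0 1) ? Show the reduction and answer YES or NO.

Answer: YES — reaches normal form λ.λ.λ.0 1 in 2 ≤ 2 steps

Derivation:
  start: (λ.(λ.λ.1) 0) (λ.λ.0 1)
  [1] (λ.λ.1) (λ.λ.0 1)
  [2] λ.λ.λ.0 1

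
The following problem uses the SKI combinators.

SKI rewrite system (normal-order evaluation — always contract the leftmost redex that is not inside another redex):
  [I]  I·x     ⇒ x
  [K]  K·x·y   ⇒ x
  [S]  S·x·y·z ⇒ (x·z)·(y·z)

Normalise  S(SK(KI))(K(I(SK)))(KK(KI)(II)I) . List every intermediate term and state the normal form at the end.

  start: S(SK(KI))(K(I(SK)))(KK(KI)(II)I)
  [1] SK(KI)(KK(KI)(II)I)(K(I(SK))(KK(KI)(II)I))
  [2] K(KK(KI)(II)I)(KI(KK(KI)(II)I))(K(I(SK))(KK(KI)(II)I))
  [3] KK(KI)(II)I(K(I(SK))(KK(KI)(II)I))
  [4] K(II)I(K(I(SK))(KK(KI)(II)I))
  [5] II(K(I(SK))(KK(KI)(II)I))
  [6] I(K(I(SK))(KK(KI)(II)I))
  [7] K(I(SK))(KK(KI)(II)I)
  [8] I(SK)
  [9] SK

Answer: normal form = SK  (in 9 steps)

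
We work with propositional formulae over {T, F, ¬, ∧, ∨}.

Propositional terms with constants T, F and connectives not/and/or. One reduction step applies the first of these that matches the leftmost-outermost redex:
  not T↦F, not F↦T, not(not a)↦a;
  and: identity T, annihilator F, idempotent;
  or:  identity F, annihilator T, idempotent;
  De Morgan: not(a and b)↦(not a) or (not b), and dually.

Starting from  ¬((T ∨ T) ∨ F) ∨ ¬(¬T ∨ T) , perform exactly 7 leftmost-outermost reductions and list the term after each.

Answer: after 7 steps: ¬¬T ∧ ¬T

Working:
  start: ¬((T ∨ T) ∨ F) ∨ ¬(¬T ∨ T)
  step 1: (¬(T ∨ T) ∧ ¬F) ∨ ¬(¬T ∨ T)
  step 2: ((¬T ∧ ¬T) ∧ ¬F) ∨ ¬(¬T ∨ T)
  step 3: (¬T ∧ ¬F) ∨ ¬(¬T ∨ T)
  step 4: (F ∧ ¬F) ∨ ¬(¬T ∨ T)
  step 5: F ∨ ¬(¬T ∨ T)
  step 6: ¬(¬T ∨ T)
  step 7: ¬¬T ∧ ¬T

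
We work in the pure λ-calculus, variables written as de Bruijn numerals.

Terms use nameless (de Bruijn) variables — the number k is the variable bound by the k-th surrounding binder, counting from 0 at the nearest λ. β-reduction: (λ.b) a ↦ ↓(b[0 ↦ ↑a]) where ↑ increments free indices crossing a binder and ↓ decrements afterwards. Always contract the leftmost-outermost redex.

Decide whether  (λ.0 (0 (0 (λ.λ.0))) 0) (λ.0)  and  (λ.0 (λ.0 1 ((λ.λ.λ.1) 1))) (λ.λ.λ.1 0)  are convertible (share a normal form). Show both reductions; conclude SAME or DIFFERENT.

Term A:
  start: (λ.0 (0 (0 (λ.λ.0))) 0) (λ.0)
  [1] (λ.0) ((λ.0) ((λ.0) (λ.λ.0))) (λ.0)
  [2] (λ.0) ((λ.0) (λ.λ.0)) (λ.0)
  [3] (λ.0) (λ.λ.0) (λ.0)
  [4] (λ.λ.0) (λ.0)
  [5] λ.0

Term B:
  start: (λ.0 (λ.0 1 ((λ.λ.λ.1) 1))) (λ.λ.λ.1 0)
  [1] (λ.λ.λ.1 0) (λ.0 (λ.λ.λ.1 0) ((λ.λ.λ.1) (λ.λ.λ.1 0)))
  [2] λ.λ.1 0

Answer: DIFFERENT — A ⇓ λ.0, B ⇓ λ.λ.1 0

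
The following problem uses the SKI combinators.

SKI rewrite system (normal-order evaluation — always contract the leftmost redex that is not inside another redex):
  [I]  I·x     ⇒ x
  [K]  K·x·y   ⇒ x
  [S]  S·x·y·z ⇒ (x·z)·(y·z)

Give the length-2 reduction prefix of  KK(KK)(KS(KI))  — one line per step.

  start: KK(KK)(KS(KI))
  [1] K(KS(KI))
  [2] KS

Answer: after 2 steps: KS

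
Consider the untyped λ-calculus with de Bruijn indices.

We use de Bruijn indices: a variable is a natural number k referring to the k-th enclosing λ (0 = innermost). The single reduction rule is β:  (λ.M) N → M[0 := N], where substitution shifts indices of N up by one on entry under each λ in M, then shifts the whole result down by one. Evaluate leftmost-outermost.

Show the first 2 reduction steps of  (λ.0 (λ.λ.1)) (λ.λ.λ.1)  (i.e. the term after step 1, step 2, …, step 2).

  start: (λ.0 (λ.λ.1)) (λ.λ.λ.1)
  [1] (λ.λ.λ.1) (λ.λ.1)
  [2] λ.λ.1

Answer: after 2 steps: λ.λ.1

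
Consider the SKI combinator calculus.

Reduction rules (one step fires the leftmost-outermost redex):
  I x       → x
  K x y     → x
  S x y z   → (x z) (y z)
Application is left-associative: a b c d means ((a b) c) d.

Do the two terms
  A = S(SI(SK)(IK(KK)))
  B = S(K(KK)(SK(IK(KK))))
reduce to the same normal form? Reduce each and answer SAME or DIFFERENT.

Answer: SAME — A ⇓ S(KK), B ⇓ S(KK)

Working:
Term A:
  start: S(SI(SK)(IK(KK)))
  step 1: S(I(IK(KK))(SK(IK(KK))))
  step 2: S(IK(KK)(SK(IK(KK))))
  step 3: S(K(KK)(SK(IK(KK))))
  step 4: S(KK)

Term B:
  start: S(K(KK)(SK(IK(KK))))
  step 1: S(KK)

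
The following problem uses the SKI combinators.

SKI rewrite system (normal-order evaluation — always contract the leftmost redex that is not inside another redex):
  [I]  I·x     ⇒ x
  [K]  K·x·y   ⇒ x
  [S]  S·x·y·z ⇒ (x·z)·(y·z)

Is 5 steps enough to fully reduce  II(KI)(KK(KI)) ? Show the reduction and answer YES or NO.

  start: II(KI)(KK(KI))
  →1  I(KI)(KK(KI))
  →2  KI(KK(KI))
  →3  I

Answer: YES — reaches normal form I in 3 ≤ 5 steps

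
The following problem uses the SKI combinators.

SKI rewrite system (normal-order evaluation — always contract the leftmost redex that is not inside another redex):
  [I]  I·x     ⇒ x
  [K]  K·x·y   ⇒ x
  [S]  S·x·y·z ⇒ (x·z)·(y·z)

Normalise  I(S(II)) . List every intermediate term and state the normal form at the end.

Answer: normal form = SI  (in 2 steps)

Working:
  start: I(S(II))
  →1  S(II)
  →2  SI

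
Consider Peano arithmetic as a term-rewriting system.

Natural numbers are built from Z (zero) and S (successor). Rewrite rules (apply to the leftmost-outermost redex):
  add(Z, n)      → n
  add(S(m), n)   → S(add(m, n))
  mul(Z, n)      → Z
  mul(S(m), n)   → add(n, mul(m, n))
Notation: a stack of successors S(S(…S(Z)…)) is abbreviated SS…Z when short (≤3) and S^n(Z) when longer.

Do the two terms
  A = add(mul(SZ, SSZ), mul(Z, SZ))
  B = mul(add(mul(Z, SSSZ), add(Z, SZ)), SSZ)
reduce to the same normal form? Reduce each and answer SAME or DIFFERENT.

Answer: SAME — A ⇓ SSZ, B ⇓ SSZ

Derivation:
Term A:
  start: add(mul(SZ, SSZ), mul(Z, SZ))
  step 1: add(add(SSZ, mul(Z, SSZ)), mul(Z, SZ))
  step 2: add(S(add(SZ, mul(Z, SSZ))), mul(Z, SZ))
  step 3: S(add(add(SZ, mul(Z, SSZ)), mul(Z, SZ)))
  step 4: S(add(S(add(Z, mul(Z, SSZ))), mul(Z, SZ)))
  step 5: S(S(add(add(Z, mul(Z, SSZ)), mul(Z, SZ))))
  step 6: S(S(add(mul(Z, SSZ), mul(Z, SZ))))
  step 7: S(S(add(Z, mul(Z, SZ))))
  step 8: S(S(mul(Z, SZ)))
  step 9: SSZ

Term B:
  start: mul(add(mul(Z, SSSZ), add(Z, SZ)), SSZ)
  step 1: mul(add(Z, add(Z, SZ)), SSZ)
  step 2: mul(add(Z, SZ), SSZ)
  step 3: mul(SZ, SSZ)
  step 4: add(SSZ, mul(Z, SSZ))
  step 5: S(add(SZ, mul(Z, SSZ)))
  step 6: S(S(add(Z, mul(Z, SSZ))))
  step 7: S(S(mul(Z, SSZ)))
  step 8: SSZ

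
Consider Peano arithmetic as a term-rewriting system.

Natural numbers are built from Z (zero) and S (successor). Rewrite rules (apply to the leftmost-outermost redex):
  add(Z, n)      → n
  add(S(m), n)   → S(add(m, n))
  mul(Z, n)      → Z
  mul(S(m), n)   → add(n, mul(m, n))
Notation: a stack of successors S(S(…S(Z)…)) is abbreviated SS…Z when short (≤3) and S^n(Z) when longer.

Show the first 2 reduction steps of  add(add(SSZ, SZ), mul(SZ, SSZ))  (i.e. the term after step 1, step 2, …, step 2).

Answer: after 2 steps: S(add(add(SZ, SZ), mul(SZ, SSZ)))

Reduction:
  start: add(add(SSZ, SZ), mul(SZ, SSZ))
  step 1: add(S(add(SZ, SZ)), mul(SZ, SSZ))
  step 2: S(add(add(SZ, SZ), mul(SZ, SSZ)))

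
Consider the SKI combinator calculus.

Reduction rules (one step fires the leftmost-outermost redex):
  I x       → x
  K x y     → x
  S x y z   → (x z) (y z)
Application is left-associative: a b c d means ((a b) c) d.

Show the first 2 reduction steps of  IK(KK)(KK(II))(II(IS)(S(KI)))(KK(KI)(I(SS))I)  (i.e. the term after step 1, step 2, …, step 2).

  start: IK(KK)(KK(II))(II(IS)(S(KI)))(KK(KI)(I(SS))I)
  →1  K(KK)(KK(II))(II(IS)(S(KI)))(KK(KI)(I(SS))I)
  →2  KK(II(IS)(S(KI)))(KK(KI)(I(SS))I)

Answer: after 2 steps: KK(II(IS)(S(KI)))(KK(KI)(I(SS))I)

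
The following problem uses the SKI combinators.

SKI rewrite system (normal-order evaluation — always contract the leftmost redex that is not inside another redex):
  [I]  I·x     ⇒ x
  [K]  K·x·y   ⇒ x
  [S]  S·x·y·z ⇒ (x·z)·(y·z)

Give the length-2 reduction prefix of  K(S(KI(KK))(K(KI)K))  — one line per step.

  start: K(S(KI(KK))(K(KI)K))
  [1] K(SI(K(KI)K))
  [2] K(SI(KI))

Answer: after 2 steps: K(SI(KI))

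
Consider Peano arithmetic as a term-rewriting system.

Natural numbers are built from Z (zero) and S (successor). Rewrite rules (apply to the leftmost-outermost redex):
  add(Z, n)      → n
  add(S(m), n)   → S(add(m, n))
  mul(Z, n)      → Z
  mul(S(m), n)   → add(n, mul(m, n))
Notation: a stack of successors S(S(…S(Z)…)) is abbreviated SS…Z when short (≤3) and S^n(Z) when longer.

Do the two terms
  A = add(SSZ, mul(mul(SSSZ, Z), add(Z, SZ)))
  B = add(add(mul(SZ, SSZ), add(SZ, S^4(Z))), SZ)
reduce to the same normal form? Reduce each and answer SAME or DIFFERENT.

Answer: DIFFERENT — A ⇓ SSZ, B ⇓ S^8(Z)

Derivation:
Term A:
  start: add(SSZ, mul(mul(SSSZ, Z), add(Z, SZ)))
  →1  S(add(SZ, mul(mul(SSSZ, Z), add(Z, SZ))))
  →2  S(S(add(Z, mul(mul(SSSZ, Z), add(Z, SZ)))))
  →3  S(S(mul(mul(SSSZ, Z), add(Z, SZ))))
  →4  S(S(mul(add(Z, mul(SSZ, Z)), add(Z, SZ))))
  →5  S(S(mul(mul(SSZ, Z), add(Z, SZ))))
  →6  S(S(mul(add(Z, mul(SZ, Z)), add(Z, SZ))))
  →7  S(S(mul(mul(SZ, Z), add(Z, SZ))))
  →8  S(S(mul(add(Z, mul(Z, Z)), add(Z, SZ))))
  →9  S(S(mul(mul(Z, Z), add(Z, SZ))))
  →10  S(S(mul(Z, add(Z, SZ))))
  →11  SSZ

Term B:
  start: add(add(mul(SZ, SSZ), add(SZ, S^4(Z))), SZ)
  →1  add(add(add(SSZ, mul(Z, SSZ)), add(SZ, S^4(Z))), SZ)
  →2  add(add(S(add(SZ, mul(Z, SSZ))), add(SZ, S^4(Z))), SZ)
  →3  add(S(add(add(SZ, mul(Z, SSZ)), add(SZ, S^4(Z)))), SZ)
  →4  S(add(add(add(SZ, mul(Z, SSZ)), add(SZ, S^4(Z))), SZ))
  →5  S(add(add(S(add(Z, mul(Z, SSZ))), add(SZ, S^4(Z))), SZ))
  →6  S(add(S(add(add(Z, mul(Z, SSZ)), add(SZ, S^4(Z)))), SZ))
  →7  S(S(add(add(add(Z, mul(Z, SSZ)), add(SZ, S^4(Z))), SZ)))
  →8  S(S(add(add(mul(Z, SSZ), add(SZ, S^4(Z))), SZ)))
  →9  S(S(add(add(Z, add(SZ, S^4(Z))), SZ)))
  →10  S(S(add(add(SZ, S^4(Z)), SZ)))
  →11  S(S(add(S(add(Z, S^4(Z))), SZ)))
  →12  S(S(S(add(add(Z, S^4(Z)), SZ))))
  →13  S(S(S(add(S^4(Z), SZ))))
  →14  S(S(S(S(add(SSSZ, SZ)))))
  →15  S(S(S(S(S(add(SSZ, SZ))))))
  →16  S(S(S(S(S(S(add(SZ, SZ)))))))
  →17  S(S(S(S(S(S(S(add(Z, SZ))))))))
  →18  S^8(Z)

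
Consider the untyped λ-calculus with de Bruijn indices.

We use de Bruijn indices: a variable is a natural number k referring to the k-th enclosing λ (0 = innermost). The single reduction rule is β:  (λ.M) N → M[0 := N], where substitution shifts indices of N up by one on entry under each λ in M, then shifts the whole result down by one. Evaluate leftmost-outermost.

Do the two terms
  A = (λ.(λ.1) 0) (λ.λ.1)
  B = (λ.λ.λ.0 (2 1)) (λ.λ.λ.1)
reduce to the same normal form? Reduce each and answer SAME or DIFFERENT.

Answer: DIFFERENT — A ⇓ λ.λ.1, B ⇓ λ.λ.0 (λ.λ.1)

Working:
Term A:
  start: (λ.(λ.1) 0) (λ.λ.1)
  step 1: (λ.λ.λ.1) (λ.λ.1)
  step 2: λ.λ.1

Term B:
  start: (λ.λ.λ.0 (2 1)) (λ.λ.λ.1)
  step 1: λ.λ.0 ((λ.λ.λ.1) 1)
  step 2: λ.λ.0 (λ.λ.1)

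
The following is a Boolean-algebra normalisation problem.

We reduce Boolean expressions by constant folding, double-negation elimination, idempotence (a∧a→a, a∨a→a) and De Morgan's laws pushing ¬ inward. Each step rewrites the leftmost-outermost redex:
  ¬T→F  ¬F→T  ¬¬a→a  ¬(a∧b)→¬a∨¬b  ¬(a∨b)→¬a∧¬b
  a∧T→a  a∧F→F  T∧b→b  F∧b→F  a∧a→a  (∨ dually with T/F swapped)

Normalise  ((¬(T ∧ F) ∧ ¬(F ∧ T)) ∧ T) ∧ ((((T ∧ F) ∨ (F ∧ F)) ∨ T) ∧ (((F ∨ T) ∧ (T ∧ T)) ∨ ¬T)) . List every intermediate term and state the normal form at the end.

Answer: normal form = T  (in 16 steps)

Reduction:
  start: ((¬(T ∧ F) ∧ ¬(F ∧ T)) ∧ T) ∧ ((((T ∧ F) ∨ (F ∧ F)) ∨ T) ∧ (((F ∨ T) ∧ (T ∧ T)) ∨ ¬T))
  [1] (¬(T ∧ F) ∧ ¬(F ∧ T)) ∧ ((((T ∧ F) ∨ (F ∧ F)) ∨ T) ∧ (((F ∨ T) ∧ (T ∧ T)) ∨ ¬T))
  [2] ((¬T ∨ ¬F) ∧ ¬(F ∧ T)) ∧ ((((T ∧ F) ∨ (F ∧ F)) ∨ T) ∧ (((F ∨ T) ∧ (T ∧ T)) ∨ ¬T))
  [3] ((F ∨ ¬F) ∧ ¬(F ∧ T)) ∧ ((((T ∧ F) ∨ (F ∧ F)) ∨ T) ∧ (((F ∨ T) ∧ (T ∧ T)) ∨ ¬T))
  [4] (¬F ∧ ¬(F ∧ T)) ∧ ((((T ∧ F) ∨ (F ∧ F)) ∨ T) ∧ (((F ∨ T) ∧ (T ∧ T)) ∨ ¬T))
  [5] (T ∧ ¬(F ∧ T)) ∧ ((((T ∧ F) ∨ (F ∧ F)) ∨ T) ∧ (((F ∨ T) ∧ (T ∧ T)) ∨ ¬T))
  [6] ¬(F ∧ T) ∧ ((((T ∧ F) ∨ (F ∧ F)) ∨ T) ∧ (((F ∨ T) ∧ (T ∧ T)) ∨ ¬T))
  [7] (¬F ∨ ¬T) ∧ ((((T ∧ F) ∨ (F ∧ F)) ∨ T) ∧ (((F ∨ T) ∧ (T ∧ T)) ∨ ¬T))
  [8] (T ∨ ¬T) ∧ ((((T ∧ F) ∨ (F ∧ F)) ∨ T) ∧ (((F ∨ T) ∧ (T ∧ T)) ∨ ¬T))
  [9] T ∧ ((((T ∧ F) ∨ (F ∧ F)) ∨ T) ∧ (((F ∨ T) ∧ (T ∧ T)) ∨ ¬T))
  [10] (((T ∧ F) ∨ (F ∧ F)) ∨ T) ∧ (((F ∨ T) ∧ (T ∧ T)) ∨ ¬T)
  [11] T ∧ (((F ∨ T) ∧ (T ∧ T)) ∨ ¬T)
  [12] ((F ∨ T) ∧ (T ∧ T)) ∨ ¬T
  [13] (T ∧ (T ∧ T)) ∨ ¬T
  [14] (T ∧ T) ∨ ¬T
  [15] T ∨ ¬T
  [16] T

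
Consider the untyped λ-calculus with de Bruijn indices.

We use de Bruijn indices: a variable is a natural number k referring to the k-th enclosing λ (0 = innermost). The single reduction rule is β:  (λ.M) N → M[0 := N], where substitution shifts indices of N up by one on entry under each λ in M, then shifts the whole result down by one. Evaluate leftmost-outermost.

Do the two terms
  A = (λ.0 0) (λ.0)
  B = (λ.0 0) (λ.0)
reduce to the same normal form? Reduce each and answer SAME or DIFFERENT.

Answer: SAME — A ⇓ λ.0, B ⇓ λ.0

Working:
Term A:
  start: (λ.0 0) (λ.0)
  →1  (λ.0) (λ.0)
  →2  λ.0

Term B:
  start: (λ.0 0) (λ.0)
  →1  (λ.0) (λ.0)
  →2  λ.0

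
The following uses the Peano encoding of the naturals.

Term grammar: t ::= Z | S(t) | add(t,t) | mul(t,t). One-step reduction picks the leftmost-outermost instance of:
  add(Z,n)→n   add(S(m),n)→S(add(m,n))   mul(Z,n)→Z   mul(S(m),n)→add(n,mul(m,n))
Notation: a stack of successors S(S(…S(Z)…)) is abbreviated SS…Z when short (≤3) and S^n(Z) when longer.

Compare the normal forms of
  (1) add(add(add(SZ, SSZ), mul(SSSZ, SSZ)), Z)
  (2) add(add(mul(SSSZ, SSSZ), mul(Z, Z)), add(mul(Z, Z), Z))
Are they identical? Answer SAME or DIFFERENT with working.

Term A:
  start: add(add(add(SZ, SSZ), mul(SSSZ, SSZ)), Z)
  [1] add(add(S(add(Z, SSZ)), mul(SSSZ, SSZ)), Z)
  [2] add(S(add(add(Z, SSZ), mul(SSSZ, SSZ))), Z)
  [3] S(add(add(add(Z, SSZ), mul(SSSZ, SSZ)), Z))
  [4] S(add(add(SSZ, mul(SSSZ, SSZ)), Z))
  [5] S(add(S(add(SZ, mul(SSSZ, SSZ))), Z))
  [6] S(S(add(add(SZ, mul(SSSZ, SSZ)), Z)))
  [7] S(S(add(S(add(Z, mul(SSSZ, SSZ))), Z)))
  [8] S(S(S(add(add(Z, mul(SSSZ, SSZ)), Z))))
  [9] S(S(S(add(mul(SSSZ, SSZ), Z))))
  [10] S(S(S(add(add(SSZ, mul(SSZ, SSZ)), Z))))
  [11] S(S(S(add(S(add(SZ, mul(SSZ, SSZ))), Z))))
  [12] S(S(S(S(add(add(SZ, mul(SSZ, SSZ)), Z)))))
  [13] S(S(S(S(add(S(add(Z, mul(SSZ, SSZ))), Z)))))
  [14] S(S(S(S(S(add(add(Z, mul(SSZ, SSZ)), Z))))))
  [15] S(S(S(S(S(add(mul(SSZ, SSZ), Z))))))
  [16] S(S(S(S(S(add(add(SSZ, mul(SZ, SSZ)), Z))))))
  [17] S(S(S(S(S(add(S(add(SZ, mul(SZ, SSZ))), Z))))))
  [18] S(S(S(S(S(S(add(add(SZ, mul(SZ, SSZ)), Z)))))))
  [19] S(S(S(S(S(S(add(S(add(Z, mul(SZ, SSZ))), Z)))))))
  [20] S(S(S(S(S(S(S(add(add(Z, mul(SZ, SSZ)), Z))))))))
  [21] S(S(S(S(S(S(S(add(mul(SZ, SSZ), Z))))))))
  [22] S(S(S(S(S(S(S(add(add(SSZ, mul(Z, SSZ)), Z))))))))
  [23] S(S(S(S(S(S(S(add(S(add(SZ, mul(Z, SSZ))), Z))))))))
  [24] S(S(S(S(S(S(S(S(add(add(SZ, mul(Z, SSZ)), Z)))))))))
  [25] S(S(S(S(S(S(S(S(add(S(add(Z, mul(Z, SSZ))), Z)))))))))
  [26] S(S(S(S(S(S(S(S(S(add(add(Z, mul(Z, SSZ)), Z))))))))))
  [27] S(S(S(S(S(S(S(S(S(add(mul(Z, SSZ), Z))))))))))
  [28] S(S(S(S(S(S(S(S(S(add(Z, Z))))))))))
  [29] S^9(Z)

Term B:
  start: add(add(mul(SSSZ, SSSZ), mul(Z, Z)), add(mul(Z, Z), Z))
  [1] add(add(add(SSSZ, mul(SSZ, SSSZ)), mul(Z, Z)), add(mul(Z, Z), Z))
  [2] add(add(S(add(SSZ, mul(SSZ, SSSZ))), mul(Z, Z)), add(mul(Z, Z), Z))
  [3] add(S(add(add(SSZ, mul(SSZ, SSSZ)), mul(Z, Z))), add(mul(Z, Z), Z))
  [4] S(add(add(add(SSZ, mul(SSZ, SSSZ)), mul(Z, Z)), add(mul(Z, Z), Z)))
  [5] S(add(add(S(add(SZ, mul(SSZ, SSSZ))), mul(Z, Z)), add(mul(Z, Z), Z)))
  [6] S(add(S(add(add(SZ, mul(SSZ, SSSZ)), mul(Z, Z))), add(mul(Z, Z), Z)))
  [7] S(S(add(add(add(SZ, mul(SSZ, SSSZ)), mul(Z, Z)), add(mul(Z, Z), Z))))
  [8] S(S(add(add(S(add(Z, mul(SSZ, SSSZ))), mul(Z, Z)), add(mul(Z, Z), Z))))
  [9] S(S(add(S(add(add(Z, mul(SSZ, SSSZ)), mul(Z, Z))), add(mul(Z, Z), Z))))
  [10] S(S(S(add(add(add(Z, mul(SSZ, SSSZ)), mul(Z, Z)), add(mul(Z, Z), Z)))))
  [11] S(S(S(add(add(mul(SSZ, SSSZ), mul(Z, Z)), add(mul(Z, Z), Z)))))
  [12] S(S(S(add(add(add(SSSZ, mul(SZ, SSSZ)), mul(Z, Z)), add(mul(Z, Z), Z)))))
  [13] S(S(S(add(add(S(add(SSZ, mul(SZ, SSSZ))), mul(Z, Z)), add(mul(Z, Z), Z)))))
  [14] S(S(S(add(S(add(add(SSZ, mul(SZ, SSSZ)), mul(Z, Z))), add(mul(Z, Z), Z)))))
  [15] S(S(S(S(add(add(add(SSZ, mul(SZ, SSSZ)), mul(Z, Z)), add(mul(Z, Z), Z))))))
  [16] S(S(S(S(add(add(S(add(SZ, mul(SZ, SSSZ))), mul(Z, Z)), add(mul(Z, Z), Z))))))
  [17] S(S(S(S(add(S(add(add(SZ, mul(SZ, SSSZ)), mul(Z, Z))), add(mul(Z, Z), Z))))))
  [18] S(S(S(S(S(add(add(add(SZ, mul(SZ, SSSZ)), mul(Z, Z)), add(mul(Z, Z), Z)))))))
  [19] S(S(S(S(S(add(add(S(add(Z, mul(SZ, SSSZ))), mul(Z, Z)), add(mul(Z, Z), Z)))))))
  [20] S(S(S(S(S(add(S(add(add(Z, mul(SZ, SSSZ)), mul(Z, Z))), add(mul(Z, Z), Z)))))))
  [21] S(S(S(S(S(S(add(add(add(Z, mul(SZ, SSSZ)), mul(Z, Z)), add(mul(Z, Z), Z))))))))
  [22] S(S(S(S(S(S(add(add(mul(SZ, SSSZ), mul(Z, Z)), add(mul(Z, Z), Z))))))))
  [23] S(S(S(S(S(S(add(add(add(SSSZ, mul(Z, SSSZ)), mul(Z, Z)), add(mul(Z, Z), Z))))))))
  [24] S(S(S(S(S(S(add(add(S(add(SSZ, mul(Z, SSSZ))), mul(Z, Z)), add(mul(Z, Z), Z))))))))
  [25] S(S(S(S(S(S(add(S(add(add(SSZ, mul(Z, SSSZ)), mul(Z, Z))), add(mul(Z, Z), Z))))))))
  [26] S(S(S(S(S(S(S(add(add(add(SSZ, mul(Z, SSSZ)), mul(Z, Z)), add(mul(Z, Z), Z)))))))))
  [27] S(S(S(S(S(S(S(add(add(S(add(SZ, mul(Z, SSSZ))), mul(Z, Z)), add(mul(Z, Z), Z)))))))))
  [28] S(S(S(S(S(S(S(add(S(add(add(SZ, mul(Z, SSSZ)), mul(Z, Z))), add(mul(Z, Z), Z)))))))))
  [29] S(S(S(S(S(S(S(S(add(add(add(SZ, mul(Z, SSSZ)), mul(Z, Z)), add(mul(Z, Z), Z))))))))))
  [30] S(S(S(S(S(S(S(S(add(add(S(add(Z, mul(Z, SSSZ))), mul(Z, Z)), add(mul(Z, Z), Z))))))))))
  [31] S(S(S(S(S(S(S(S(add(S(add(add(Z, mul(Z, SSSZ)), mul(Z, Z))), add(mul(Z, Z), Z))))))))))
  [32] S(S(S(S(S(S(S(S(S(add(add(add(Z, mul(Z, SSSZ)), mul(Z, Z)), add(mul(Z, Z), Z)))))))))))
  [33] S(S(S(S(S(S(S(S(S(add(add(mul(Z, SSSZ), mul(Z, Z)), add(mul(Z, Z), Z)))))))))))
  [34] S(S(S(S(S(S(S(S(S(add(add(Z, mul(Z, Z)), add(mul(Z, Z), Z)))))))))))
  [35] S(S(S(S(S(S(S(S(S(add(mul(Z, Z), add(mul(Z, Z), Z)))))))))))
  [36] S(S(S(S(S(S(S(S(S(add(Z, add(mul(Z, Z), Z)))))))))))
  [37] S(S(S(S(S(S(S(S(S(add(mul(Z, Z), Z))))))))))
  [38] S(S(S(S(S(S(S(S(S(add(Z, Z))))))))))
  [39] S^9(Z)

Answer: SAME — A ⇓ S^9(Z), B ⇓ S^9(Z)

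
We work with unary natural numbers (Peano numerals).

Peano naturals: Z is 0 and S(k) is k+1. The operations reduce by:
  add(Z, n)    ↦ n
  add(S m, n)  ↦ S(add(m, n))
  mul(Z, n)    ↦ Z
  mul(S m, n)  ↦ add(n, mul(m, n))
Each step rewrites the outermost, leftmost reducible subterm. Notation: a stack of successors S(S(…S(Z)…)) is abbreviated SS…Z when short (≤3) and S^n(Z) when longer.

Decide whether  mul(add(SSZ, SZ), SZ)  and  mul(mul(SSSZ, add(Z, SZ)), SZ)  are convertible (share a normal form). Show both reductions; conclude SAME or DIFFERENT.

Term A:
  start: mul(add(SSZ, SZ), SZ)
  [1] mul(S(add(SZ, SZ)), SZ)
  [2] add(SZ, mul(add(SZ, SZ), SZ))
  [3] S(add(Z, mul(add(SZ, SZ), SZ)))
  [4] S(mul(add(SZ, SZ), SZ))
  [5] S(mul(S(add(Z, SZ)), SZ))
  [6] S(add(SZ, mul(add(Z, SZ), SZ)))
  [7] S(S(add(Z, mul(add(Z, SZ), SZ))))
  [8] S(S(mul(add(Z, SZ), SZ)))
  [9] S(S(mul(SZ, SZ)))
  [10] S(S(add(SZ, mul(Z, SZ))))
  [11] S(S(S(add(Z, mul(Z, SZ)))))
  [12] S(S(S(mul(Z, SZ))))
  [13] SSSZ

Term B:
  start: mul(mul(SSSZ, add(Z, SZ)), SZ)
  [1] mul(add(add(Z, SZ), mul(SSZ, add(Z, SZ))), SZ)
  [2] mul(add(SZ, mul(SSZ, add(Z, SZ))), SZ)
  [3] mul(S(add(Z, mul(SSZ, add(Z, SZ)))), SZ)
  [4] add(SZ, mul(add(Z, mul(SSZ, add(Z, SZ))), SZ))
  [5] S(add(Z, mul(add(Z, mul(SSZ, add(Z, SZ))), SZ)))
  [6] S(mul(add(Z, mul(SSZ, add(Z, SZ))), SZ))
  [7] S(mul(mul(SSZ, add(Z, SZ)), SZ))
  [8] S(mul(add(add(Z, SZ), mul(SZ, add(Z, SZ))), SZ))
  [9] S(mul(add(SZ, mul(SZ, add(Z, SZ))), SZ))
  [10] S(mul(S(add(Z, mul(SZ, add(Z, SZ)))), SZ))
  [11] S(add(SZ, mul(add(Z, mul(SZ, add(Z, SZ))), SZ)))
  [12] S(S(add(Z, mul(add(Z, mul(SZ, add(Z, SZ))), SZ))))
  [13] S(S(mul(add(Z, mul(SZ, add(Z, SZ))), SZ)))
  [14] S(S(mul(mul(SZ, add(Z, SZ)), SZ)))
  [15] S(S(mul(add(add(Z, SZ), mul(Z, add(Z, SZ))), SZ)))
  [16] S(S(mul(add(SZ, mul(Z, add(Z, SZ))), SZ)))
  [17] S(S(mul(S(add(Z, mul(Z, add(Z, SZ)))), SZ)))
  [18] S(S(add(SZ, mul(add(Z, mul(Z, add(Z, SZ))), SZ))))
  [19] S(S(S(add(Z, mul(add(Z, mul(Z, add(Z, SZ))), SZ)))))
  [20] S(S(S(mul(add(Z, mul(Z, add(Z, SZ))), SZ))))
  [21] S(S(S(mul(mul(Z, add(Z, SZ)), SZ))))
  [22] S(S(S(mul(Z, SZ))))
  [23] SSSZ

Answer: SAME — A ⇓ SSSZ, B ⇓ SSSZ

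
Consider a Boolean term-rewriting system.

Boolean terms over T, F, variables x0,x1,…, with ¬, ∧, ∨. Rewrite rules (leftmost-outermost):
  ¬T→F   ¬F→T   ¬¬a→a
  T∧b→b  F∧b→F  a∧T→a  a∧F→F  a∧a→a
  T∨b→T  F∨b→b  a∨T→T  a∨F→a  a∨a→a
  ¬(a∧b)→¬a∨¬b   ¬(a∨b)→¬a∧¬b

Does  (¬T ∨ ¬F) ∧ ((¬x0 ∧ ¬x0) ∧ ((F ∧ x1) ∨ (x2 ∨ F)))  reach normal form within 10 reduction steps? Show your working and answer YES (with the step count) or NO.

  start: (¬T ∨ ¬F) ∧ ((¬x0 ∧ ¬x0) ∧ ((F ∧ x1) ∨ (x2 ∨ F)))
  →1  (F ∨ ¬F) ∧ ((¬x0 ∧ ¬x0) ∧ ((F ∧ x1) ∨ (x2 ∨ F)))
  →2  ¬F ∧ ((¬x0 ∧ ¬x0) ∧ ((F ∧ x1) ∨ (x2 ∨ F)))
  →3  T ∧ ((¬x0 ∧ ¬x0) ∧ ((F ∧ x1) ∨ (x2 ∨ F)))
  →4  (¬x0 ∧ ¬x0) ∧ ((F ∧ x1) ∨ (x2 ∨ F))
  →5  ¬x0 ∧ ((F ∧ x1) ∨ (x2 ∨ F))
  →6  ¬x0 ∧ (F ∨ (x2 ∨ F))
  →7  ¬x0 ∧ (x2 ∨ F)
  →8  ¬x0 ∧ x2

Answer: YES — reaches normal form ¬x0 ∧ x2 in 8 ≤ 10 steps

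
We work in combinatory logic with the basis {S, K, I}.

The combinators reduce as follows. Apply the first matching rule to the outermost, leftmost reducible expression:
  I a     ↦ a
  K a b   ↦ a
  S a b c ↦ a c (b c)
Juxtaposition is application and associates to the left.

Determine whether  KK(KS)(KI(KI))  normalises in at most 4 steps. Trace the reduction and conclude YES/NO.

Answer: YES — reaches normal form KI in 2 ≤ 4 steps

Derivation:
  start: KK(KS)(KI(KI))
  →1  K(KI(KI))
  →2  KI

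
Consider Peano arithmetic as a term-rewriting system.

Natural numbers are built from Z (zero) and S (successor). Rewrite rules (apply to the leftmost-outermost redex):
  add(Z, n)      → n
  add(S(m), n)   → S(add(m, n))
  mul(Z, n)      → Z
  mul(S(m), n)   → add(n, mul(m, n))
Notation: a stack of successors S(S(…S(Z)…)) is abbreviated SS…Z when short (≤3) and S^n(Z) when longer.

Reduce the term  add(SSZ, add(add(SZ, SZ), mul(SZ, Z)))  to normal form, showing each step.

  start: add(SSZ, add(add(SZ, SZ), mul(SZ, Z)))
  [1] S(add(SZ, add(add(SZ, SZ), mul(SZ, Z))))
  [2] S(S(add(Z, add(add(SZ, SZ), mul(SZ, Z)))))
  [3] S(S(add(add(SZ, SZ), mul(SZ, Z))))
  [4] S(S(add(S(add(Z, SZ)), mul(SZ, Z))))
  [5] S(S(S(add(add(Z, SZ), mul(SZ, Z)))))
  [6] S(S(S(add(SZ, mul(SZ, Z)))))
  [7] S(S(S(S(add(Z, mul(SZ, Z))))))
  [8] S(S(S(S(mul(SZ, Z)))))
  [9] S(S(S(S(add(Z, mul(Z, Z))))))
  [10] S(S(S(S(mul(Z, Z)))))
  [11] S^4(Z)

Answer: normal form = S^4(Z)  (in 11 steps)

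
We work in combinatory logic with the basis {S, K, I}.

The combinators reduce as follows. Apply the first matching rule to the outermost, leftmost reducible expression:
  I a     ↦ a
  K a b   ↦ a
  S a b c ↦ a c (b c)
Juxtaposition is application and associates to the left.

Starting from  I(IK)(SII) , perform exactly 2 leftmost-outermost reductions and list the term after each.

Answer: after 2 steps: K(SII)

Derivation:
  start: I(IK)(SII)
  step 1: IK(SII)
  step 2: K(SII)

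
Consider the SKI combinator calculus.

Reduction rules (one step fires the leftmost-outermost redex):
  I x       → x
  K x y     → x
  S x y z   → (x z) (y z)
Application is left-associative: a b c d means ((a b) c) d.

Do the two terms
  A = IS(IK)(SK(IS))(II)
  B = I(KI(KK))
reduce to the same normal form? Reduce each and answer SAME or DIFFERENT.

Term A:
  start: IS(IK)(SK(IS))(II)
  [1] S(IK)(SK(IS))(II)
  [2] IK(II)(SK(IS)(II))
  [3] K(II)(SK(IS)(II))
  [4] II
  [5] I

Term B:
  start: I(KI(KK))
  [1] KI(KK)
  [2] I

Answer: SAME — A ⇓ I, B ⇓ I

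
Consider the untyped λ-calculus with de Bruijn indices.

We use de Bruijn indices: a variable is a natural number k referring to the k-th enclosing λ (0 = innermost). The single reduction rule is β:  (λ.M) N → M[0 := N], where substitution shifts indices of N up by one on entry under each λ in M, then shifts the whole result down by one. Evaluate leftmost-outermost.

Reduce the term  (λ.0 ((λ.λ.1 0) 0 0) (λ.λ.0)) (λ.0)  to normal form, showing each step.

Answer: normal form = λ.λ.0  (in 6 steps)

Derivation:
  start: (λ.0 ((λ.λ.1 0) 0 0) (λ.λ.0)) (λ.0)
  →1  (λ.0) ((λ.λ.1 0) (λ.0) (λ.0)) (λ.λ.0)
  →2  (λ.λ.1 0) (λ.0) (λ.0) (λ.λ.0)
  →3  (λ.(λ.0) 0) (λ.0) (λ.λ.0)
  →4  (λ.0) (λ.0) (λ.λ.0)
  →5  (λ.0) (λ.λ.0)
  →6  λ.λ.0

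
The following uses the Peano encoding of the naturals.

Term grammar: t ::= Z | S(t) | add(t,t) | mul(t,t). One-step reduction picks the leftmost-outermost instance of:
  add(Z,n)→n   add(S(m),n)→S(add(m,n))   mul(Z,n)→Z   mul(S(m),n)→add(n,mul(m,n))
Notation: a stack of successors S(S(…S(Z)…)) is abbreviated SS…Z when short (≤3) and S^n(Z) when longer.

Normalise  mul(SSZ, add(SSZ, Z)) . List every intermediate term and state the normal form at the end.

  start: mul(SSZ, add(SSZ, Z))
  [1] add(add(SSZ, Z), mul(SZ, add(SSZ, Z)))
  [2] add(S(add(SZ, Z)), mul(SZ, add(SSZ, Z)))
  [3] S(add(add(SZ, Z), mul(SZ, add(SSZ, Z))))
  [4] S(add(S(add(Z, Z)), mul(SZ, add(SSZ, Z))))
  [5] S(S(add(add(Z, Z), mul(SZ, add(SSZ, Z)))))
  [6] S(S(add(Z, mul(SZ, add(SSZ, Z)))))
  [7] S(S(mul(SZ, add(SSZ, Z))))
  [8] S(S(add(add(SSZ, Z), mul(Z, add(SSZ, Z)))))
  [9] S(S(add(S(add(SZ, Z)), mul(Z, add(SSZ, Z)))))
  [10] S(S(S(add(add(SZ, Z), mul(Z, add(SSZ, Z))))))
  [11] S(S(S(add(S(add(Z, Z)), mul(Z, add(SSZ, Z))))))
  [12] S(S(S(S(add(add(Z, Z), mul(Z, add(SSZ, Z)))))))
  [13] S(S(S(S(add(Z, mul(Z, add(SSZ, Z)))))))
  [14] S(S(S(S(mul(Z, add(SSZ, Z))))))
  [15] S^4(Z)

Answer: normal form = S^4(Z)  (in 15 steps)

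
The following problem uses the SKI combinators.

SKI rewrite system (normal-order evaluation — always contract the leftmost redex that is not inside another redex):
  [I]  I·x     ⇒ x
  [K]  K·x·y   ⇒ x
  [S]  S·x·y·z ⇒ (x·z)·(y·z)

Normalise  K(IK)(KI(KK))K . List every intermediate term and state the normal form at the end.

Answer: normal form = KK  (in 2 steps)

Working:
  start: K(IK)(KI(KK))K
  →1  IKK
  →2  KK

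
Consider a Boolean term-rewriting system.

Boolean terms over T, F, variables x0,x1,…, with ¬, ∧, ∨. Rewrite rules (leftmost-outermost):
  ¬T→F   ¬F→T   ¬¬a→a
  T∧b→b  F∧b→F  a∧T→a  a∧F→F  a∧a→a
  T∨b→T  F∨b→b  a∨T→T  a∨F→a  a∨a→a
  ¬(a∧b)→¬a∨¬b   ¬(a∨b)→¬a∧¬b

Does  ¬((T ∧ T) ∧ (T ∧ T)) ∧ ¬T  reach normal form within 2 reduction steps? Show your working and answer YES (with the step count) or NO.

Answer: NO — after 2 steps the term is ¬(T ∧ T) ∧ ¬T, not yet normal

Derivation:
  start: ¬((T ∧ T) ∧ (T ∧ T)) ∧ ¬T
  →1  (¬(T ∧ T) ∨ ¬(T ∧ T)) ∧ ¬T
  →2  ¬(T ∧ T) ∧ ¬T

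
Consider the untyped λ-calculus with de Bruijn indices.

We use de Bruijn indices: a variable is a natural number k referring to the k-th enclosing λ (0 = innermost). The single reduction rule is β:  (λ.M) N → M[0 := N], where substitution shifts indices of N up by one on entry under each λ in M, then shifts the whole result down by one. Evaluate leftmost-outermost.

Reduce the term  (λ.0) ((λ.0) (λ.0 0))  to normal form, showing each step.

  start: (λ.0) ((λ.0) (λ.0 0))
  →1  (λ.0) (λ.0 0)
  →2  λ.0 0

Answer: normal form = λ.0 0  (in 2 steps)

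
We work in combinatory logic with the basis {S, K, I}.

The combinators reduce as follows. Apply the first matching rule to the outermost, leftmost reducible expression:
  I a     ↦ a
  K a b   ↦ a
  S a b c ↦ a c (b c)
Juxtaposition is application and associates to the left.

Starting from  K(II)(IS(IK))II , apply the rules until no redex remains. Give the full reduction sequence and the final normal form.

Answer: normal form = I  (in 4 steps)

Working:
  start: K(II)(IS(IK))II
  →1  IIII
  →2  III
  →3  II
  →4  I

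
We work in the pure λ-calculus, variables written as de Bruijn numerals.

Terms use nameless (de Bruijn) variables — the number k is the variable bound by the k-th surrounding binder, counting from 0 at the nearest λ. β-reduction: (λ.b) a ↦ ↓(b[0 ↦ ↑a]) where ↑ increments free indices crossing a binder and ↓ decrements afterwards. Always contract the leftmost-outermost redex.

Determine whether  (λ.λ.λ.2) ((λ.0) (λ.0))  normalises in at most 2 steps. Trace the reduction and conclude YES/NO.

  start: (λ.λ.λ.2) ((λ.0) (λ.0))
  step 1: λ.λ.(λ.0) (λ.0)
  step 2: λ.λ.λ.0

Answer: YES — reaches normal form λ.λ.λ.0 in 2 ≤ 2 steps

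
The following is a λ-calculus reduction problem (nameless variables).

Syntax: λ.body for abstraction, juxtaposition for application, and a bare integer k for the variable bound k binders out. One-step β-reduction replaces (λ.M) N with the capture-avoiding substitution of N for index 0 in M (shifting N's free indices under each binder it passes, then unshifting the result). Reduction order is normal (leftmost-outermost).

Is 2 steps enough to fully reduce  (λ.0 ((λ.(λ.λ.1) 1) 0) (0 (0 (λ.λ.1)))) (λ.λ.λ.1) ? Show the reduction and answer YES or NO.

  start: (λ.0 ((λ.(λ.λ.1) 1) 0) (0 (0 (λ.λ.1)))) (λ.λ.λ.1)
  [1] (λ.λ.λ.1) ((λ.(λ.λ.1) (λ.λ.λ.1)) (λ.λ.λ.1)) ((λ.λ.λ.1) ((λ.λ.λ.1) (λ.λ.1)))
  [2] (λ.λ.1) ((λ.λ.λ.1) ((λ.λ.λ.1) (λ.λ.1)))

Answer: NO — after 2 steps the term is (λ.λ.1) ((λ.λ.λ.1) ((λ.λ.λ.1) (λ.λ.1))), not yet normal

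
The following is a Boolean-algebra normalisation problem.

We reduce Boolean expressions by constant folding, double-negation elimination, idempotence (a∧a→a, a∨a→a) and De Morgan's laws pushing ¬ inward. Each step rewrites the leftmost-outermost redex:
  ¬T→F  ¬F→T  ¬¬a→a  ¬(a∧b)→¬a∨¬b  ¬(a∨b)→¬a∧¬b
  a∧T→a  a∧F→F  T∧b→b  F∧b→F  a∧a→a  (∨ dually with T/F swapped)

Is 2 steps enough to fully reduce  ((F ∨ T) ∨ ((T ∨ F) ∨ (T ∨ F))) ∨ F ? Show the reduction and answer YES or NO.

  start: ((F ∨ T) ∨ ((T ∨ F) ∨ (T ∨ F))) ∨ F
  [1] (F ∨ T) ∨ ((T ∨ F) ∨ (T ∨ F))
  [2] T ∨ ((T ∨ F) ∨ (T ∨ F))

Answer: NO — after 2 steps the term is T ∨ ((T ∨ F) ∨ (T ∨ F)), not yet normal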